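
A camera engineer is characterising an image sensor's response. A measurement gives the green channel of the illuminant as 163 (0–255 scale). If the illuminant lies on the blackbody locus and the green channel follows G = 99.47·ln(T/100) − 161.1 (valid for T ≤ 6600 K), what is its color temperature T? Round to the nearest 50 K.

2600 K

ln t = (163 + 161.1) / 99.47 = 3.2583.
t = e^3.2583 = 26.004.
T = 100·t = 2600 K → 2600 K to the nearest 50 K.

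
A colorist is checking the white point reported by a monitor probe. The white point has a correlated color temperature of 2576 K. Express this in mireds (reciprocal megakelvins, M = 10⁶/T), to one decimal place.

388.2 mireds

M = 10⁶ / 2576 = 388.199 → 388.2 mireds.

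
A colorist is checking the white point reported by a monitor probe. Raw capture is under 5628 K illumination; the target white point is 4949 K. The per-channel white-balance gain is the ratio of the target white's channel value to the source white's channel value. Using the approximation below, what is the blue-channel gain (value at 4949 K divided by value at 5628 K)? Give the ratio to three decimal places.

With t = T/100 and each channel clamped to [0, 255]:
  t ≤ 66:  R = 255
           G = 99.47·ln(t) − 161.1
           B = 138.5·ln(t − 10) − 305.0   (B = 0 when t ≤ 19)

0.903

At 5628 K (t = 56.28):
  B = 138.5·ln(56.28 − 10) − 305.0 = 138.5·ln 46.28 − 305.0 = 138.5·3.8347 − 305.0 = 226.107.
At 4949 K (t = 49.49):
  B = 138.5·ln(49.49 − 10) − 305.0 = 138.5·ln 39.49 − 305.0 = 138.5·3.6760 − 305.0 = 204.133.
Gain = 204.133 / 226.107 = 0.9028 → 0.903.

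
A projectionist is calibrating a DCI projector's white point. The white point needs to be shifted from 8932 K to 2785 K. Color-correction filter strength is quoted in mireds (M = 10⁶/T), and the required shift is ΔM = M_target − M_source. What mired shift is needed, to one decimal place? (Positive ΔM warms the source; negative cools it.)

M_source = 10⁶/8932 = 111.957; M_target = 10⁶/2785 = 359.066.
ΔM = 359.066 − 111.957 = 247.109 → +247.1 mireds, a warming shift.

+247.1 mireds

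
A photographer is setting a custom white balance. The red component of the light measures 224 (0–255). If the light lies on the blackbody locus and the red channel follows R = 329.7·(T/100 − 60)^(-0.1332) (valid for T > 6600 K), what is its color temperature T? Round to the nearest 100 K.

7800 K

(t − 60)^(-0.1332) = 224/329.7 = 0.67941.
t − 60 = 0.67941^(1/-0.1332) = 0.67941^(-7.508) = 18.209, so t = 78.209.
T = 100·t = 7821 K → 7800 K to the nearest 100 K.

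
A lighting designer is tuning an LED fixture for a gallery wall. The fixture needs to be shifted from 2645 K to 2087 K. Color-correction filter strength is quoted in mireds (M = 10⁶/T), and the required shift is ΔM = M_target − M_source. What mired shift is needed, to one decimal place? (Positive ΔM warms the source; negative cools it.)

M_source = 10⁶/2645 = 378.072; M_target = 10⁶/2087 = 479.157.
ΔM = 479.157 − 378.072 = 101.085 → +101.1 mireds, a warming shift.

+101.1 mireds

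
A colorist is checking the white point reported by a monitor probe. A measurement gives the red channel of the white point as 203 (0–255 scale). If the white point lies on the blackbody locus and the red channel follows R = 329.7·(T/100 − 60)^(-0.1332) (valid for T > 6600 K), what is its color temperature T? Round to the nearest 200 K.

9800 K

(t − 60)^(-0.1332) = 203/329.7 = 0.61571.
t − 60 = 0.61571^(1/-0.1332) = 0.61571^(-7.508) = 38.129, so t = 98.129.
T = 100·t = 9813 K → 9800 K to the nearest 200 K.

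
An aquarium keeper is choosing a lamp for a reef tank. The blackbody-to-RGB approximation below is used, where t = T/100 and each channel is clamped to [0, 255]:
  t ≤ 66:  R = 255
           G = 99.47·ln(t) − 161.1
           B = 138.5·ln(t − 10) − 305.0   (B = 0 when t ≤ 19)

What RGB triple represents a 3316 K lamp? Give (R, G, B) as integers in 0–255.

t = 3316/100 = 33.16; the t ≤ 66 branch applies.
R = 255 by definition for t ≤ 66.
G = 99.47·ln 33.16 − 161.1 = 99.47·3.5013 − 161.1 = 187.179.
B = 138.5·ln(33.16 − 10) − 305.0 = 138.5·ln 23.16 − 305.0 = 138.5·3.1424 − 305.0 = 130.226.
Rounded: (255, 187, 130).

(255, 187, 130)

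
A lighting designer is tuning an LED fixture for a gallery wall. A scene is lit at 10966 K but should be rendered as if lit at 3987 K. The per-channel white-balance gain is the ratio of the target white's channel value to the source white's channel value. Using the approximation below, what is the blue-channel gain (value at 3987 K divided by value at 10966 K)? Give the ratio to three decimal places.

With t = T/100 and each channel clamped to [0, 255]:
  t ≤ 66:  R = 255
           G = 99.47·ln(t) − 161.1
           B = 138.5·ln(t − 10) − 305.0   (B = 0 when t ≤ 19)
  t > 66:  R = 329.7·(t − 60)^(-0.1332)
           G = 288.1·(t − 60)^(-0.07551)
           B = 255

At 10966 K (t = 109.66):
  B = 255 by definition for t > 66.
At 3987 K (t = 39.87):
  B = 138.5·ln(39.87 − 10) − 305.0 = 138.5·ln 29.87 − 305.0 = 138.5·3.3969 − 305.0 = 165.464.
Gain = 165.464 / 255.000 = 0.6489 → 0.649.

0.649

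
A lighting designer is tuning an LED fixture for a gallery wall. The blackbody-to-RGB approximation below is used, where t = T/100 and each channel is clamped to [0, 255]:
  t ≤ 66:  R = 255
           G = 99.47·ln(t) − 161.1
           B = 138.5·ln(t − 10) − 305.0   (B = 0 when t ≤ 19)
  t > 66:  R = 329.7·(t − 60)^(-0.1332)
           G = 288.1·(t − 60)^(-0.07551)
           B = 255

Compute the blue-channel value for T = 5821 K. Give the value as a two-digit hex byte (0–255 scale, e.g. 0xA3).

t = 5821/100 = 58.21; the t ≤ 66 branch applies.
B = 138.5·ln(58.21 − 10) − 305.0 = 138.5·ln 48.21 − 305.0 = 138.5·3.8756 − 305.0 = 231.766.
Rounded: 232; in hex, 0xE8.

0xE8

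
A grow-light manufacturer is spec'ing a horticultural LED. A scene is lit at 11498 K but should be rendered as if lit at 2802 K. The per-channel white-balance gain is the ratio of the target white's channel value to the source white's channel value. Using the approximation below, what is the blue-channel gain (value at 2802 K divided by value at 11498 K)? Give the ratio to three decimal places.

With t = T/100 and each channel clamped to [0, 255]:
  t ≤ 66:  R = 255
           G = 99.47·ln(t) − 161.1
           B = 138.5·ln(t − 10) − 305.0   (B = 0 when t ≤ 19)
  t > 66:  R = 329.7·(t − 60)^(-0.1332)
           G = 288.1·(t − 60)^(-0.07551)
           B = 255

At 11498 K (t = 114.98):
  B = 255 by definition for t > 66.
At 2802 K (t = 28.02):
  B = 138.5·ln(28.02 − 10) − 305.0 = 138.5·ln 18.02 − 305.0 = 138.5·2.8915 − 305.0 = 95.470.
Gain = 95.470 / 255.000 = 0.3744 → 0.374.

0.374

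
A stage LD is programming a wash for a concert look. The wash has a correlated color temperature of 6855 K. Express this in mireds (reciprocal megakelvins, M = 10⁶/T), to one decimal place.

M = 10⁶ / 6855 = 145.879 → 145.9 mireds.

145.9 mireds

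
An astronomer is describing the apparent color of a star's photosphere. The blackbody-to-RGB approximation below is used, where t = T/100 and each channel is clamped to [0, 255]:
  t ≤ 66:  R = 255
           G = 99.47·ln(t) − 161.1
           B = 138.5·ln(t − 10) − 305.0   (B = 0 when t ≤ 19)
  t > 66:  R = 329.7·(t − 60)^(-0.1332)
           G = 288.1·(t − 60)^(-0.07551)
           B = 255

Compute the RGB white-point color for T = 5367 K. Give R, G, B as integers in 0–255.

R=255, G=235, B=218

t = 5367/100 = 53.67; the t ≤ 66 branch applies.
R = 255 by definition for t ≤ 66.
G = 99.47·ln 53.67 − 161.1 = 99.47·3.9829 − 161.1 = 235.075.
B = 138.5·ln(53.67 − 10) − 305.0 = 138.5·ln 43.67 − 305.0 = 138.5·3.7767 − 305.0 = 218.068.
Rounded: (255, 235, 218).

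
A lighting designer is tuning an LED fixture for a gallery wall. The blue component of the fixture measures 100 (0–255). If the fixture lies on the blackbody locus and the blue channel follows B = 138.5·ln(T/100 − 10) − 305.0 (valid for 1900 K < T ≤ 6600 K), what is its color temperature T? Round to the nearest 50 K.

2850 K

ln(t − 10) = (100 + 305.0) / 138.5 = 2.9242.
t − 10 = e^2.9242 = 18.619, so t = 28.619.
T = 100·t = 2862 K → 2850 K to the nearest 50 K.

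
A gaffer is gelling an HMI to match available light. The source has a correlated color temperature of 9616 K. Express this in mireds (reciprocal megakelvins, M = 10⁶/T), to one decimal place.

104.0 mireds

M = 10⁶ / 9616 = 103.993 → 104.0 mireds.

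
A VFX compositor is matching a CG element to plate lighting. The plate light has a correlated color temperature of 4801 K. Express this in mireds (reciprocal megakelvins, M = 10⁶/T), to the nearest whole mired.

208 mireds

M = 10⁶ / 4801 = 208.290 → 208 mireds.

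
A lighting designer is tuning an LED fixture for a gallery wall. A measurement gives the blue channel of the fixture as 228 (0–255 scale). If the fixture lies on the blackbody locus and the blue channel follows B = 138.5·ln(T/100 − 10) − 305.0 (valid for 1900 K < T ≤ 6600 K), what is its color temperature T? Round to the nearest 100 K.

5700 K

ln(t − 10) = (228 + 305.0) / 138.5 = 3.8484.
t − 10 = e^3.8484 = 46.917, so t = 56.917.
T = 100·t = 5692 K → 5700 K to the nearest 100 K.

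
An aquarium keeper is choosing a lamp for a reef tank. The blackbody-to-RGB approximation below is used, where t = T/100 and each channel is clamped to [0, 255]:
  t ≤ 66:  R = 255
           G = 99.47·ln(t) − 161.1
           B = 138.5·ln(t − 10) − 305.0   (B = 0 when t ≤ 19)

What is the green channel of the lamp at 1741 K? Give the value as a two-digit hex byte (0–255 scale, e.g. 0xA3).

0x7B

t = 1741/100 = 17.41; the t ≤ 66 branch applies.
G = 99.47·ln 17.41 − 161.1 = 99.47·2.8570 − 161.1 = 123.090.
Rounded: 123; in hex, 0x7B.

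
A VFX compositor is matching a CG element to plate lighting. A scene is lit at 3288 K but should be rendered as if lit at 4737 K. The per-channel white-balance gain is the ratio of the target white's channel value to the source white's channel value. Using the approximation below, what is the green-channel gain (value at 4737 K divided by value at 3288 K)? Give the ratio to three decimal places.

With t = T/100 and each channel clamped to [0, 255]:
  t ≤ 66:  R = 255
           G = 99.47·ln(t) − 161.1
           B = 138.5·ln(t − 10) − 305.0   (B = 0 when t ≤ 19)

At 3288 K (t = 32.88):
  G = 99.47·ln 32.88 − 161.1 = 99.47·3.4929 − 161.1 = 186.335.
At 4737 K (t = 47.37):
  G = 99.47·ln 47.37 − 161.1 = 99.47·3.8580 − 161.1 = 222.654.
Gain = 222.654 / 186.335 = 1.1949 → 1.195.

1.195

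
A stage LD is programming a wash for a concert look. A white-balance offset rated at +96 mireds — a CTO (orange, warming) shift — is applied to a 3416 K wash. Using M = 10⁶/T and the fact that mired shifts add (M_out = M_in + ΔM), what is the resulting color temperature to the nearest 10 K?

2570 K

M_in = 10⁶/3416 = 292.74 mireds.
M_out = 292.74 + (+96) = 388.74 mireds.
T_out = 10⁶/388.74 = 2572.4 K → 2570 K.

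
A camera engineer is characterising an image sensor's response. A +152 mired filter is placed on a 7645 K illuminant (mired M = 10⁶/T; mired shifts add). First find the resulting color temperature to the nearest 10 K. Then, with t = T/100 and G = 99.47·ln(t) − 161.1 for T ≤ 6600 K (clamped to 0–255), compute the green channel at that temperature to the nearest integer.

194

M_in = 10⁶/7645 = 130.80; M_out = 130.80 + (+152) = 282.80.
T_out = 10⁶/282.80 = 3536.0 K → 3540 K; t = 35.4.
G = 99.47·ln 35.4 − 161.1 = 99.47·3.5667 − 161.1 = 193.681.
Rounded: 194.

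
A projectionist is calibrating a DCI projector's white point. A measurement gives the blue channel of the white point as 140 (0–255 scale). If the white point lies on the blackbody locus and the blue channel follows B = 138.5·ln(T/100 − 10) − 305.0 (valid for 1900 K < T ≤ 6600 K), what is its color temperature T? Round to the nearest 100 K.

ln(t − 10) = (140 + 305.0) / 138.5 = 3.2130.
t − 10 = e^3.2130 = 24.853, so t = 34.853.
T = 100·t = 3485 K → 3500 K to the nearest 100 K.

3500 K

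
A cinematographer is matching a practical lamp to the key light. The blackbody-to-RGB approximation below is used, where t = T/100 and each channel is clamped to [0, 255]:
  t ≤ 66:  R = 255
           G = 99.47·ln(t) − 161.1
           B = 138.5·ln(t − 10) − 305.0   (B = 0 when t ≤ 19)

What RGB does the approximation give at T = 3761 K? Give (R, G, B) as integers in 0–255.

(255, 200, 155)

t = 3761/100 = 37.61; the t ≤ 66 branch applies.
R = 255 by definition for t ≤ 66.
G = 99.47·ln 37.61 − 161.1 = 99.47·3.6273 − 161.1 = 199.705.
B = 138.5·ln(37.61 − 10) − 305.0 = 138.5·ln 27.61 − 305.0 = 138.5·3.3182 − 305.0 = 154.568.
Rounded: (255, 200, 155).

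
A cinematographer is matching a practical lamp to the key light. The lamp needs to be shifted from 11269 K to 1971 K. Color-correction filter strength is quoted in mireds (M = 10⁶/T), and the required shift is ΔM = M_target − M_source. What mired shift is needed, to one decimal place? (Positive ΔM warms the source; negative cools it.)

M_source = 10⁶/11269 = 88.739; M_target = 10⁶/1971 = 507.357.
ΔM = 507.357 − 88.739 = 418.618 → +418.6 mireds, a warming shift.

+418.6 mireds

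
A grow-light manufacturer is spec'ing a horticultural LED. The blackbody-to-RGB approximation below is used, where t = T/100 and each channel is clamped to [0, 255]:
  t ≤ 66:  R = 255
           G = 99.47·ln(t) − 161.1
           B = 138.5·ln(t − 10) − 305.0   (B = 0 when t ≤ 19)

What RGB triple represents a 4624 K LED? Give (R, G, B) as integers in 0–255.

t = 4624/100 = 46.24; the t ≤ 66 branch applies.
R = 255 by definition for t ≤ 66.
G = 99.47·ln 46.24 − 161.1 = 99.47·3.8338 − 161.1 = 220.253.
B = 138.5·ln(46.24 − 10) − 305.0 = 138.5·ln 36.24 − 305.0 = 138.5·3.5902 − 305.0 = 192.238.
Rounded: (255, 220, 192).

(255, 220, 192)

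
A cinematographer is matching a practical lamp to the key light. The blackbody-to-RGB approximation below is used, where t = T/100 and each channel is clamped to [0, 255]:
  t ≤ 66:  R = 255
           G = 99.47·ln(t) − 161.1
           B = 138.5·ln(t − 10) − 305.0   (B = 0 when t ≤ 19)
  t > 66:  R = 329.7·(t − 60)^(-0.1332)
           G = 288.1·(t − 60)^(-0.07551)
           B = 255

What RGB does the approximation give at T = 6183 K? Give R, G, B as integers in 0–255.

t = 6183/100 = 61.83; the t ≤ 66 branch applies.
R = 255 by definition for t ≤ 66.
G = 99.47·ln 61.83 − 161.1 = 99.47·4.1244 − 161.1 = 249.153.
B = 138.5·ln(61.83 − 10) − 305.0 = 138.5·ln 51.83 − 305.0 = 138.5·3.9480 − 305.0 = 241.794.
Rounded: (255, 249, 242).

R=255, G=249, B=242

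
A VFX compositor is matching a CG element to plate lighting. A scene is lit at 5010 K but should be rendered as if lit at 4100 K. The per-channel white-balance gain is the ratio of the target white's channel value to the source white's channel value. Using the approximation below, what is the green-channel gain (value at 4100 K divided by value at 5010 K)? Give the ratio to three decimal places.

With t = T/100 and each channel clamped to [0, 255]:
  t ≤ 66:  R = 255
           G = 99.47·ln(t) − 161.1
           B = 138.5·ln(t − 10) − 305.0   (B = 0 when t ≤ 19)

At 5010 K (t = 50.1):
  G = 99.47·ln 50.1 − 161.1 = 99.47·3.9140 − 161.1 = 228.228.
At 4100 K (t = 41):
  G = 99.47·ln 41 − 161.1 = 99.47·3.7136 − 161.1 = 208.289.
Gain = 208.289 / 228.228 = 0.9126 → 0.913.

0.913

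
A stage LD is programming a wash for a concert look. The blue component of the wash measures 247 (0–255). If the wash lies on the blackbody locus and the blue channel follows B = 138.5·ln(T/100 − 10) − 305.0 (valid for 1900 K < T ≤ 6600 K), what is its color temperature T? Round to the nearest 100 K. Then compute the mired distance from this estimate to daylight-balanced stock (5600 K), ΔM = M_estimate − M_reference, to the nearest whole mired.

-22 mireds

ln(t − 10) = (247 + 305.0) / 138.5 = 3.9856.
t − 10 = e^3.9856 = 53.815, so t = 63.815.
T = 100·t = 6382 K → 6400 K to the nearest 100 K.
M_estimate = 10⁶/6400 = 156.25; M_reference = 10⁶/5600 = 178.57.
ΔM = 156.25 − 178.57 = -22.32 → -22 mireds.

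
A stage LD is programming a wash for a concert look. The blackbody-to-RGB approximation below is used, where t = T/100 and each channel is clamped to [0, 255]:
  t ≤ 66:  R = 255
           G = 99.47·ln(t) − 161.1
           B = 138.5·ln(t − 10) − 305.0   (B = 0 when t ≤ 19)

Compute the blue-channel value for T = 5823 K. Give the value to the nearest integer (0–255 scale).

t = 5823/100 = 58.23; the t ≤ 66 branch applies.
B = 138.5·ln(58.23 − 10) − 305.0 = 138.5·ln 48.23 − 305.0 = 138.5·3.8760 − 305.0 = 231.823.
Rounded: 232.

232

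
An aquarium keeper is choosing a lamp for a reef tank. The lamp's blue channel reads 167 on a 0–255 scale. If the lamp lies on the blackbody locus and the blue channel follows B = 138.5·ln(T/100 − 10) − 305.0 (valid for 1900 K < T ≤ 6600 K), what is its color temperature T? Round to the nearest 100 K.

4000 K

ln(t − 10) = (167 + 305.0) / 138.5 = 3.4079.
t − 10 = e^3.4079 = 30.203, so t = 40.203.
T = 100·t = 4020 K → 4000 K to the nearest 100 K.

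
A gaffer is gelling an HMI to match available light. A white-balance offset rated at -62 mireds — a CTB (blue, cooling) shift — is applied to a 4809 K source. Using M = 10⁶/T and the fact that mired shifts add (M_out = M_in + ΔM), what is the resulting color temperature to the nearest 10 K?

M_in = 10⁶/4809 = 207.94 mireds.
M_out = 207.94 + (-62) = 145.94 mireds.
T_out = 10⁶/145.94 = 6852.0 K → 6850 K.

6850 K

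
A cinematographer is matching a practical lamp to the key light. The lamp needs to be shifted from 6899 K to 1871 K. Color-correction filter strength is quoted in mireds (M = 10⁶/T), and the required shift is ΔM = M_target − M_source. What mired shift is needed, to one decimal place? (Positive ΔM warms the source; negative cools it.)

+389.5 mireds

M_source = 10⁶/6899 = 144.949; M_target = 10⁶/1871 = 534.474.
ΔM = 534.474 − 144.949 = 389.525 → +389.5 mireds, a warming shift.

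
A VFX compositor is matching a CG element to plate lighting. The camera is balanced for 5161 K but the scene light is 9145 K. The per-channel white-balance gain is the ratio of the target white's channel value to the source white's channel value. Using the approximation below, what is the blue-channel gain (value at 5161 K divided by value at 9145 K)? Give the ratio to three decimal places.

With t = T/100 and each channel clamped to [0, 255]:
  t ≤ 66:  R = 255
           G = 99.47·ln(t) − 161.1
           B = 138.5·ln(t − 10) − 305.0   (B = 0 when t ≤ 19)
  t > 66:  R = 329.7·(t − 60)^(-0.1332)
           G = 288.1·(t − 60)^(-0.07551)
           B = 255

At 9145 K (t = 91.45):
  B = 255 by definition for t > 66.
At 5161 K (t = 51.61):
  B = 138.5·ln(51.61 − 10) − 305.0 = 138.5·ln 41.61 − 305.0 = 138.5·3.7283 − 305.0 = 211.375.
Gain = 211.375 / 255.000 = 0.8289 → 0.829.

0.829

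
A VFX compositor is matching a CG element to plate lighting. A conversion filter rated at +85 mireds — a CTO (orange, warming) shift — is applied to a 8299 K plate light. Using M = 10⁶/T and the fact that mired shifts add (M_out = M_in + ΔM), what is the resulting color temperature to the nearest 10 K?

4870 K

M_in = 10⁶/8299 = 120.50 mireds.
M_out = 120.50 + (+85) = 205.50 mireds.
T_out = 10⁶/205.50 = 4866.3 K → 4870 K.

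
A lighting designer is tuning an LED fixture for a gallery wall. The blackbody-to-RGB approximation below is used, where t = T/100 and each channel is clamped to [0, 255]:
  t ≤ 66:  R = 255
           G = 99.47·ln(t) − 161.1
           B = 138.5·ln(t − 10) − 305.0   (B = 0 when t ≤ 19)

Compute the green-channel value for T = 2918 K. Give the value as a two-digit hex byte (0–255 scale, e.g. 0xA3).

0xAE

t = 2918/100 = 29.18; the t ≤ 66 branch applies.
G = 99.47·ln 29.18 − 161.1 = 99.47·3.3735 − 161.1 = 174.460.
Rounded: 174; in hex, 0xAE.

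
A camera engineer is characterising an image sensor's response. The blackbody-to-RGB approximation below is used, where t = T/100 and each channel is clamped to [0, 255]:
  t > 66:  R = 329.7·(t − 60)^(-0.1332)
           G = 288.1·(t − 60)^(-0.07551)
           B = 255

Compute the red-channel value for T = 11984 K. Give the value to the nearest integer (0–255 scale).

t = 11984/100 = 119.84; the t > 66 branch applies.
R = 329.7·(119.84 − 60)^(-0.1332) = 329.7·59.84^(-0.1332) = 329.7·0.57984 = 191.172.
Rounded: 191.

191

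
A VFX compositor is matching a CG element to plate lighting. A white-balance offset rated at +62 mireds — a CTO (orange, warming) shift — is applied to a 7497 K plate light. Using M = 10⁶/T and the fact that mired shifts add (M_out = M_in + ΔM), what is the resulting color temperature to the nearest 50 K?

M_in = 10⁶/7497 = 133.39 mireds.
M_out = 133.39 + (+62) = 195.39 mireds.
T_out = 10⁶/195.39 = 5118.1 K → 5100 K.

5100 K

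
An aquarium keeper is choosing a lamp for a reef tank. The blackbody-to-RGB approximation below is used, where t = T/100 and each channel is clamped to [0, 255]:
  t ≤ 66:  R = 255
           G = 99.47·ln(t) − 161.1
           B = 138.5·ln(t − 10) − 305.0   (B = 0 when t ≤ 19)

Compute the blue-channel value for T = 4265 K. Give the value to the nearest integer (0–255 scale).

178

t = 4265/100 = 42.65; the t ≤ 66 branch applies.
B = 138.5·ln(42.65 − 10) − 305.0 = 138.5·ln 32.65 − 305.0 = 138.5·3.4858 − 305.0 = 177.790.
Rounded: 178.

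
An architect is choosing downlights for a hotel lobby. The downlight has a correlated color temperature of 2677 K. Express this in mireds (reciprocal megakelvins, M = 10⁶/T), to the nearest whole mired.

374 mireds

M = 10⁶ / 2677 = 373.552 → 374 mireds.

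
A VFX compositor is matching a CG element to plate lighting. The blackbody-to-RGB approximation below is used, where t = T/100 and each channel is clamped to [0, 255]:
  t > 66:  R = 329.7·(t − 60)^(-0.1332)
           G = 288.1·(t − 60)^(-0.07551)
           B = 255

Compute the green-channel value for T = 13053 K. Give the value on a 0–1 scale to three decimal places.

0.819

t = 13053/100 = 130.53; the t > 66 branch applies.
G = 288.1·(130.53 − 60)^(-0.07551) = 288.1·70.53^(-0.07551) = 288.1·0.72515 = 208.916.
On a 0–1 scale: 208.916/255 = 0.8193 → 0.819.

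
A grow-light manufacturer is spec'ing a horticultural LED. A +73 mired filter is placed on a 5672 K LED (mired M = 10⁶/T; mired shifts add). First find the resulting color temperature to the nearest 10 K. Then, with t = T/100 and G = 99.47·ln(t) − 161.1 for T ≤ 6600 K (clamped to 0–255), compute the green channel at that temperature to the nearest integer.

M_in = 10⁶/5672 = 176.30; M_out = 176.30 + (+73) = 249.30.
T_out = 10⁶/249.30 = 4011.2 K → 4010 K; t = 40.1.
G = 99.47·ln 40.1 − 161.1 = 99.47·3.6914 − 161.1 = 206.081.
Rounded: 206.

206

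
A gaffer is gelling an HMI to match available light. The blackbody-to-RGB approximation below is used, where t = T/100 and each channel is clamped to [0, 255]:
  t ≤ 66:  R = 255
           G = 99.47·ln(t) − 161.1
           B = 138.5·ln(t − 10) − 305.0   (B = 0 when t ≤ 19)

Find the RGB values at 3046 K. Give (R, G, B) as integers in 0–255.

t = 3046/100 = 30.46; the t ≤ 66 branch applies.
R = 255 by definition for t ≤ 66.
G = 99.47·ln 30.46 − 161.1 = 99.47·3.4164 − 161.1 = 178.731.
B = 138.5·ln(30.46 − 10) − 305.0 = 138.5·ln 20.46 − 305.0 = 138.5·3.0185 − 305.0 = 113.058.
Rounded: (255, 179, 113).

(255, 179, 113)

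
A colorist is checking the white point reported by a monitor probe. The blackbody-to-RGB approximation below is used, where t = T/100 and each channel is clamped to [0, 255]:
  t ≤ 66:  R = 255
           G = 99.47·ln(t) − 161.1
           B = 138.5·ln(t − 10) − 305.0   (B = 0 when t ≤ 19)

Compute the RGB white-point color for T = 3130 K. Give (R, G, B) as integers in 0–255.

(255, 181, 119)

t = 3130/100 = 31.3; the t ≤ 66 branch applies.
R = 255 by definition for t ≤ 66.
G = 99.47·ln 31.3 − 161.1 = 99.47·3.4436 − 161.1 = 181.437.
B = 138.5·ln(31.3 − 10) − 305.0 = 138.5·ln 21.3 − 305.0 = 138.5·3.0587 − 305.0 = 118.631.
Rounded: (255, 181, 119).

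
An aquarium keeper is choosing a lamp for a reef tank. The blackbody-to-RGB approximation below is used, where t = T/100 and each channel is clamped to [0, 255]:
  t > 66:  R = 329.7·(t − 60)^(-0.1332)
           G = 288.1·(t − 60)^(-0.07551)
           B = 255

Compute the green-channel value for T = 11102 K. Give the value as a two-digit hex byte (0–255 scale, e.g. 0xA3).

0xD6

t = 11102/100 = 111.02; the t > 66 branch applies.
G = 288.1·(111.02 − 60)^(-0.07551) = 288.1·51.02^(-0.07551) = 288.1·0.74310 = 214.088.
Rounded: 214; in hex, 0xD6.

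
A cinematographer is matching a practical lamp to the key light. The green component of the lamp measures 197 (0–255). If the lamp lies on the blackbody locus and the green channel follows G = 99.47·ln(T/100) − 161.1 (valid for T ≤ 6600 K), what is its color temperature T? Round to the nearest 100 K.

ln t = (197 + 161.1) / 99.47 = 3.6001.
t = e^3.6001 = 36.601.
T = 100·t = 3660 K → 3700 K to the nearest 100 K.

3700 K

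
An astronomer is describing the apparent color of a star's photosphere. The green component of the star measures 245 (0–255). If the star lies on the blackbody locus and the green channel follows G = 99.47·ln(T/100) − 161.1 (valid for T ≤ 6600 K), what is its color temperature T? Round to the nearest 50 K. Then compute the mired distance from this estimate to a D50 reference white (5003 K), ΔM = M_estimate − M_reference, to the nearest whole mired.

ln t = (245 + 161.1) / 99.47 = 4.0826.
t = e^4.0826 = 59.302.
T = 100·t = 5930 K → 5950 K to the nearest 50 K.
M_estimate = 10⁶/5950 = 168.07; M_reference = 10⁶/5003 = 199.88.
ΔM = 168.07 − 199.88 = -31.81 → -32 mireds.

-32 mireds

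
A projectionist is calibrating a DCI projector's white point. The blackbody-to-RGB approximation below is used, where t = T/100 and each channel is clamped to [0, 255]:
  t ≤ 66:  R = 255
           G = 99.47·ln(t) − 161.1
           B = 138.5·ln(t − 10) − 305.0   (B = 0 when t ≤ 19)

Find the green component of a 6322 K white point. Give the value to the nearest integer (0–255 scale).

t = 6322/100 = 63.22; the t ≤ 66 branch applies.
G = 99.47·ln 63.22 − 161.1 = 99.47·4.1466 − 161.1 = 251.364.
Rounded: 251.

251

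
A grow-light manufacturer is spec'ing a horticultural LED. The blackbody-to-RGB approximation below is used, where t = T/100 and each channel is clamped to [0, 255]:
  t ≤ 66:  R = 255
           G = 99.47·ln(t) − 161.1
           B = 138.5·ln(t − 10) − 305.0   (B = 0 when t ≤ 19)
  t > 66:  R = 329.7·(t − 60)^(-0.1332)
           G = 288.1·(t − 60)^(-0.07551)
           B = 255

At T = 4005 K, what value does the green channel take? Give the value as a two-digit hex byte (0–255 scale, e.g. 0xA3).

t = 4005/100 = 40.05; the t ≤ 66 branch applies.
G = 99.47·ln 40.05 − 161.1 = 99.47·3.6901 − 161.1 = 205.957.
Rounded: 206; in hex, 0xCE.

0xCE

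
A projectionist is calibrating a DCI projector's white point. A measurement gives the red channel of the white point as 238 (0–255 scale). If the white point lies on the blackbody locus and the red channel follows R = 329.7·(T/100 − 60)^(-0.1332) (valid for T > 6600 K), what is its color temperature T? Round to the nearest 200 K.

(t − 60)^(-0.1332) = 238/329.7 = 0.72187.
t − 60 = 0.72187^(1/-0.1332) = 0.72187^(-7.508) = 11.551, so t = 71.551.
T = 100·t = 7155 K → 7200 K to the nearest 200 K.

7200 K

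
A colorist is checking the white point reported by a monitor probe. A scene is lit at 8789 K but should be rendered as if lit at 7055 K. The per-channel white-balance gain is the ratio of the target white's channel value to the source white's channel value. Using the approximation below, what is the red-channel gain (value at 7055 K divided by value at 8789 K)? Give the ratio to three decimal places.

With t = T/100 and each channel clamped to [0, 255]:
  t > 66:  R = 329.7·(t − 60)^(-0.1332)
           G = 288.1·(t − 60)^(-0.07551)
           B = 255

1.138

At 8789 K (t = 87.89):
  R = 329.7·(87.89 − 60)^(-0.1332) = 329.7·27.89^(-0.1332) = 329.7·0.64190 = 211.634.
At 7055 K (t = 70.55):
  R = 329.7·(70.55 − 60)^(-0.1332) = 329.7·10.55^(-0.1332) = 329.7·0.73064 = 240.892.
Gain = 240.892 / 211.634 = 1.1382 → 1.138.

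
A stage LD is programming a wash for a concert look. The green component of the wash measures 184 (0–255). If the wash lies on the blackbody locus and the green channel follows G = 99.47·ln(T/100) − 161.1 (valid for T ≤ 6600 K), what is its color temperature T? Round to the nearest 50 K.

3200 K

ln t = (184 + 161.1) / 99.47 = 3.4694.
t = e^3.4694 = 32.117.
T = 100·t = 3212 K → 3200 K to the nearest 50 K.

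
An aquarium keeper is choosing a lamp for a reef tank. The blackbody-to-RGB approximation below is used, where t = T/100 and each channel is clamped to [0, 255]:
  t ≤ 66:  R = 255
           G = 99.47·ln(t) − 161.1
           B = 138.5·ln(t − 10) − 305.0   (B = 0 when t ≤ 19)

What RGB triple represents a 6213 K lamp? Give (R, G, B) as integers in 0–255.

(255, 250, 243)

t = 6213/100 = 62.13; the t ≤ 66 branch applies.
R = 255 by definition for t ≤ 66.
G = 99.47·ln 62.13 − 161.1 = 99.47·4.1292 − 161.1 = 249.634.
B = 138.5·ln(62.13 − 10) − 305.0 = 138.5·ln 52.13 − 305.0 = 138.5·3.9537 − 305.0 = 242.593.
Rounded: (255, 250, 243).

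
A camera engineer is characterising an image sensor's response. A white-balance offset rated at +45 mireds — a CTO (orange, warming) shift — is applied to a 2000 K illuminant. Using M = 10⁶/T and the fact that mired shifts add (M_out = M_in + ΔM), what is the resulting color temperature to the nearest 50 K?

M_in = 10⁶/2000 = 500.00 mireds.
M_out = 500.00 + (+45) = 545.00 mireds.
T_out = 10⁶/545.00 = 1834.9 K → 1850 K.

1850 K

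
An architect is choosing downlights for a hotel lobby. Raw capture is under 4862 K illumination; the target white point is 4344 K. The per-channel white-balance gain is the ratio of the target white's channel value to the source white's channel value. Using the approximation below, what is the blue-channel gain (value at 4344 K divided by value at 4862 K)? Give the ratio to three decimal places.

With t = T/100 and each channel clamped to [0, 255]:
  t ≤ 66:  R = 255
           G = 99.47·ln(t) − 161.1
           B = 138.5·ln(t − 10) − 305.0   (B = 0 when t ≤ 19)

At 4862 K (t = 48.62):
  B = 138.5·ln(48.62 − 10) − 305.0 = 138.5·ln 38.62 − 305.0 = 138.5·3.6538 − 305.0 = 201.047.
At 4344 K (t = 43.44):
  B = 138.5·ln(43.44 − 10) − 305.0 = 138.5·ln 33.44 − 305.0 = 138.5·3.5098 − 305.0 = 181.101.
Gain = 181.101 / 201.047 = 0.9008 → 0.901.

0.901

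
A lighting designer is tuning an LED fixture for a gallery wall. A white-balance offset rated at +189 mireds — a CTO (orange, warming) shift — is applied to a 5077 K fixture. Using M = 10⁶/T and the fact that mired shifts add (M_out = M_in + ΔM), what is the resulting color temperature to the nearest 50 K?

2600 K

M_in = 10⁶/5077 = 196.97 mireds.
M_out = 196.97 + (+189) = 385.97 mireds.
T_out = 10⁶/385.97 = 2590.9 K → 2600 K.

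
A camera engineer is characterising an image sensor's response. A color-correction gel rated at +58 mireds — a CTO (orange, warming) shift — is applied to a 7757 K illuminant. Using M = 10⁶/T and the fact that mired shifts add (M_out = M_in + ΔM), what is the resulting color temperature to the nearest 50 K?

M_in = 10⁶/7757 = 128.92 mireds.
M_out = 128.92 + (+58) = 186.92 mireds.
T_out = 10⁶/186.92 = 5350.0 K → 5350 K.

5350 K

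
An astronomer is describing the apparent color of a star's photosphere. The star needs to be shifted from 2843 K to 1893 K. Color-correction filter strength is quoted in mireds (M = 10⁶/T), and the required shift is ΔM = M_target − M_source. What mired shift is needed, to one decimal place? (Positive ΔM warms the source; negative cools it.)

M_source = 10⁶/2843 = 351.741; M_target = 10⁶/1893 = 528.262.
ΔM = 528.262 − 351.741 = 176.521 → +176.5 mireds, a warming shift.

+176.5 mireds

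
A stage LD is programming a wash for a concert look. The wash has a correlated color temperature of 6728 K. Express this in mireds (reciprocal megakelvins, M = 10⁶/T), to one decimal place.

M = 10⁶ / 6728 = 148.633 → 148.6 mireds.

148.6 mireds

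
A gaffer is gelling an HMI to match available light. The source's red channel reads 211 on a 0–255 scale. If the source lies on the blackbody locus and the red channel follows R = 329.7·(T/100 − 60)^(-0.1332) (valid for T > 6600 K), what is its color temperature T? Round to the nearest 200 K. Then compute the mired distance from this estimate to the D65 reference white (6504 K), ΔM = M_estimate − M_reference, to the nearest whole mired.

-40 mireds

(t − 60)^(-0.1332) = 211/329.7 = 0.63998.
t − 60 = 0.63998^(1/-0.1332) = 0.63998^(-7.508) = 28.525, so t = 88.525.
T = 100·t = 8853 K → 8800 K to the nearest 200 K.
M_estimate = 10⁶/8800 = 113.64; M_reference = 10⁶/6504 = 153.75.
ΔM = 113.64 − 153.75 = -40.12 → -40 mireds.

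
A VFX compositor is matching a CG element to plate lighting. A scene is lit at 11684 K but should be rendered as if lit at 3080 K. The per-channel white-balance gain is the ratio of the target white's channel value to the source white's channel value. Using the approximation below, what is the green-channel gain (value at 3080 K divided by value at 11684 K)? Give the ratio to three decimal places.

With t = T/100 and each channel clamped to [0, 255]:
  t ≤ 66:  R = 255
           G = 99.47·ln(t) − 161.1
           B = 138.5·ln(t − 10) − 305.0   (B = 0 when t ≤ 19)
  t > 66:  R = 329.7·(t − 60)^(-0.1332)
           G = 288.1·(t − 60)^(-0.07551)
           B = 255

0.847

At 11684 K (t = 116.84):
  G = 288.1·(116.84 − 60)^(-0.07551) = 288.1·56.84^(-0.07551) = 288.1·0.73707 = 212.349.
At 3080 K (t = 30.8):
  G = 99.47·ln 30.8 − 161.1 = 99.47·3.4275 − 161.1 = 179.835.
Gain = 179.835 / 212.349 = 0.8469 → 0.847.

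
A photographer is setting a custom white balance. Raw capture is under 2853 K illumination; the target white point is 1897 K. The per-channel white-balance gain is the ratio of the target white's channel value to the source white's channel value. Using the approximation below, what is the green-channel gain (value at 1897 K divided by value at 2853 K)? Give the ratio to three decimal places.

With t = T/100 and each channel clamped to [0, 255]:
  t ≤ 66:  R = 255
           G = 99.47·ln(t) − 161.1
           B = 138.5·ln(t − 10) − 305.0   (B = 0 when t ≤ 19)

0.764

At 2853 K (t = 28.53):
  G = 99.47·ln 28.53 − 161.1 = 99.47·3.3510 − 161.1 = 172.220.
At 1897 K (t = 18.97):
  G = 99.47·ln 18.97 − 161.1 = 99.47·2.9429 − 161.1 = 131.626.
Gain = 131.626 / 172.220 = 0.7643 → 0.764.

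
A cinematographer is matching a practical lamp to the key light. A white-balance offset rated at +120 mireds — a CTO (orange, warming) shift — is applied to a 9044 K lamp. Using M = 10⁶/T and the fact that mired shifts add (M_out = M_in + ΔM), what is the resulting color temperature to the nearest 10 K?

4340 K

M_in = 10⁶/9044 = 110.57 mireds.
M_out = 110.57 + (+120) = 230.57 mireds.
T_out = 10⁶/230.57 = 4337.1 K → 4340 K.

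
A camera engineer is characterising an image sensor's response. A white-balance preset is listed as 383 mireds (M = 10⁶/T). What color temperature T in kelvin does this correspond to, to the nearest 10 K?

2610 K

T = 10⁶ / 383 = 2610.97 K → 2610 K.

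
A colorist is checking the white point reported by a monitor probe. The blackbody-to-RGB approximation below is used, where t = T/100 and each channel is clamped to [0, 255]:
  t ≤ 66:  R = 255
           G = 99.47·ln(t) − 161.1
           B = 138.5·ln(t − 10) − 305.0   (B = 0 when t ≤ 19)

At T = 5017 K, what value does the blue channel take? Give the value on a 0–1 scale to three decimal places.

0.810

t = 5017/100 = 50.17; the t ≤ 66 branch applies.
B = 138.5·ln(50.17 − 10) − 305.0 = 138.5·ln 40.17 − 305.0 = 138.5·3.6931 − 305.0 = 206.497.
On a 0–1 scale: 206.497/255 = 0.8098 → 0.810.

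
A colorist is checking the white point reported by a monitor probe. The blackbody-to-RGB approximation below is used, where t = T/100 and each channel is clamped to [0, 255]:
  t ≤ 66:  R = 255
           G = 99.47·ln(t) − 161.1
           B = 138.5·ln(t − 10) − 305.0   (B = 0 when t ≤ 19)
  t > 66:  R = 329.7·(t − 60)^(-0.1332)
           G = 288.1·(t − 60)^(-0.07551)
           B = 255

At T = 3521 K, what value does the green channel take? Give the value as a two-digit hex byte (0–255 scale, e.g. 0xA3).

t = 3521/100 = 35.21; the t ≤ 66 branch applies.
G = 99.47·ln 35.21 − 161.1 = 99.47·3.5613 − 161.1 = 193.146.
Rounded: 193; in hex, 0xC1.

0xC1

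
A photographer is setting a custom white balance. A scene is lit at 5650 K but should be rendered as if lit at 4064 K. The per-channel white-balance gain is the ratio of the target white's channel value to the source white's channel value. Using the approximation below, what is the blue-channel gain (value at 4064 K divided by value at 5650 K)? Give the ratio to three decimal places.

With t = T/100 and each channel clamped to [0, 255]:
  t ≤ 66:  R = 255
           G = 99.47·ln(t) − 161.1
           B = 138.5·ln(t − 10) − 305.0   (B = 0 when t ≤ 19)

At 5650 K (t = 56.5):
  B = 138.5·ln(56.5 − 10) − 305.0 = 138.5·ln 46.5 − 305.0 = 138.5·3.8395 − 305.0 = 226.764.
At 4064 K (t = 40.64):
  B = 138.5·ln(40.64 − 10) − 305.0 = 138.5·ln 30.64 − 305.0 = 138.5·3.4223 − 305.0 = 168.989.
Gain = 168.989 / 226.764 = 0.7452 → 0.745.

0.745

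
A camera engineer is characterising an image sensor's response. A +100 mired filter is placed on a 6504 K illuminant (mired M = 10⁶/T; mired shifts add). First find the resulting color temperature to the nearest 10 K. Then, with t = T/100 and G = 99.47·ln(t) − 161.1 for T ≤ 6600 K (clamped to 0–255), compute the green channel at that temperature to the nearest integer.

M_in = 10⁶/6504 = 153.75; M_out = 153.75 + (+100) = 253.75.
T_out = 10⁶/253.75 = 3940.9 K → 3940 K; t = 39.4.
G = 99.47·ln 39.4 − 161.1 = 99.47·3.6738 − 161.1 = 204.329.
Rounded: 204.

204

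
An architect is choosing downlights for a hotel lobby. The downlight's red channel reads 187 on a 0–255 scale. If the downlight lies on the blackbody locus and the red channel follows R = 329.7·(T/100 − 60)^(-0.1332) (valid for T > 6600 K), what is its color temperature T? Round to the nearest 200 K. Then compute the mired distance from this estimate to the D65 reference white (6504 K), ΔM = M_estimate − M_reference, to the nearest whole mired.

(t − 60)^(-0.1332) = 187/329.7 = 0.56718.
t − 60 = 0.56718^(1/-0.1332) = 0.56718^(-7.508) = 70.620, so t = 130.620.
T = 100·t = 13062 K → 13000 K to the nearest 200 K.
M_estimate = 10⁶/13000 = 76.92; M_reference = 10⁶/6504 = 153.75.
ΔM = 76.92 − 153.75 = -76.83 → -77 mireds.

-77 mireds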